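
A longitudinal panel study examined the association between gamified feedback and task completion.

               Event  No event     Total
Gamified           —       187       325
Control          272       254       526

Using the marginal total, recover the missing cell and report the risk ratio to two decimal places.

The missing cell is in the exposed row: 325 − 187 = 138.
So a = 138, b = 187, c = 272, d = 254.
RR = [a/(a+b)] / [c/(c+d)] = (138/325) / (272/526) = 0.42462/0.51711 = 0.82113

0.82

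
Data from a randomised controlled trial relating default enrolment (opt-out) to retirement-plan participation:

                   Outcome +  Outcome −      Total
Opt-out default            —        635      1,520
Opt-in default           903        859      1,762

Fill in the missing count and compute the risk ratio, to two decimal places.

The missing cell is in the exposed row: 1520 − 635 = 885.
So a = 885, b = 635, c = 903, d = 859.
RR = [a/(a+b)] / [c/(c+d)] = (885/1520) / (903/1762) = 0.58224/0.51249 = 1.13610

1.14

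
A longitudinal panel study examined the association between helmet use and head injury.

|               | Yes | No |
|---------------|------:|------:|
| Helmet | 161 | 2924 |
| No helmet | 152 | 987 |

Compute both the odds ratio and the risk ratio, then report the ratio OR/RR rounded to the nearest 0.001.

Cells: a = 161, b = 2924, c = 152, d = 987.
OR = (161·987)/(2924·152) = 158907/444448 = 0.35754
Risk in exposed = 161/3085 = 0.05219; risk in unexposed = 152/1139 = 0.13345; RR = 0.39107
OR/RR = 0.35754 / 0.39107 = 0.91426
The outcome is not rare, so the OR lies further from 1 than the RR.

0.914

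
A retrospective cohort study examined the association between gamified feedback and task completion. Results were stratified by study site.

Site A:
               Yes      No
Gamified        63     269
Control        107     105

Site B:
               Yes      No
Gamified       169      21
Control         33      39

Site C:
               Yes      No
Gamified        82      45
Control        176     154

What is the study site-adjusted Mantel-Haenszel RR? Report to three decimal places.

0.943

RR_MH = Σ(aᵢ·n₀ᵢ/nᵢ) / Σ(cᵢ·n₁ᵢ/nᵢ), with n₁ᵢ = aᵢ+bᵢ (exposed), n₀ᵢ = cᵢ+dᵢ (unexposed), nᵢ = n₁ᵢ+n₀ᵢ.
Stratum 1 (Site A): n₁ = 332, n₀ = 212, n = 544; a·n₀/n = 63·212/544 = 24.5515; c·n₁/n = 107·332/544 = 65.3015
Stratum 2 (Site B): n₁ = 190, n₀ = 72, n = 262; a·n₀/n = 169·72/262 = 46.4427; c·n₁/n = 33·190/262 = 23.9313
Stratum 3 (Site C): n₁ = 127, n₀ = 330, n = 457; a·n₀/n = 82·330/457 = 59.2123; c·n₁/n = 176·127/457 = 48.9103
RR_MH = (24.5515 + 46.4427 + 59.2123) / (65.3015 + 23.9313 + 48.9103) = 130.2065 / 138.1431 = 0.94255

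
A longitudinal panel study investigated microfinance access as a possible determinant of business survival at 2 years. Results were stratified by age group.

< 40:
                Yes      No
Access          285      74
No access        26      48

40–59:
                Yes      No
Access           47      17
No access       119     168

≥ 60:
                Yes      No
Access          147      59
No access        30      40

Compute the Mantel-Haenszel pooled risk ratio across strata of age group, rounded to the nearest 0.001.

RR_MH = Σ(aᵢ·n₀ᵢ/nᵢ) / Σ(cᵢ·n₁ᵢ/nᵢ), with n₁ᵢ = aᵢ+bᵢ (exposed), n₀ᵢ = cᵢ+dᵢ (unexposed), nᵢ = n₁ᵢ+n₀ᵢ.
Stratum 1 (< 40): n₁ = 359, n₀ = 74, n = 433; a·n₀/n = 285·74/433 = 48.7067; c·n₁/n = 26·359/433 = 21.5566
Stratum 2 (40–59): n₁ = 64, n₀ = 287, n = 351; a·n₀/n = 47·287/351 = 38.4302; c·n₁/n = 119·64/351 = 21.6980
Stratum 3 (≥ 60): n₁ = 206, n₀ = 70, n = 276; a·n₀/n = 147·70/276 = 37.2826; c·n₁/n = 30·206/276 = 22.3913
RR_MH = (48.7067 + 38.4302 + 37.2826) / (21.5566 + 21.6980 + 22.3913) = 124.4195 / 65.6459 = 1.89531

1.895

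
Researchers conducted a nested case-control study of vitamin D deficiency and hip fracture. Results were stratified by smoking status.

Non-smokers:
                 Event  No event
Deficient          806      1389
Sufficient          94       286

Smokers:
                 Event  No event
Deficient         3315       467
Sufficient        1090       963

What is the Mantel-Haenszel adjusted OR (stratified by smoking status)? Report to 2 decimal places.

4.62

OR_MH = Σ(aᵢdᵢ/nᵢ) / Σ(bᵢcᵢ/nᵢ), where nᵢ is the stratum total.
Stratum 1 (Non-smokers): n = 2575; a·d/n = 806·286/2575 = 89.5208; b·c/n = 1389·94/2575 = 50.7052
Stratum 2 (Smokers): n = 5835; a·d/n = 3315·963/5835 = 547.1028; b·c/n = 467·1090/5835 = 87.2374
OR_MH = (89.5208 + 547.1028) / (50.7052 + 87.2374) = 636.6236 / 137.9426 = 4.61513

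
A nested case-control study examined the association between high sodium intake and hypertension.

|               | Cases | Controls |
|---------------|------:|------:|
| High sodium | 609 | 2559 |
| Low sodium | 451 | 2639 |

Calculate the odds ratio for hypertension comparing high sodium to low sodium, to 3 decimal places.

1.393

Cells: a = 609, b = 2559, c = 451, d = 2639.
OR = (a·d)/(b·c) = (609 × 2639) / (2559 × 451) = 1607151 / 1154109 = 1.39255
The odds of hypertension are about 1.39 times as high in the high sodium group.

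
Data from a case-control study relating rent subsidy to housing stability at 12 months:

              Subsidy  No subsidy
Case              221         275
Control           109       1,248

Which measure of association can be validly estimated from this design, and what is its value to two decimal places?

9.20

Reading the table with exposure as columns: a = 221 (Subsidy, case), b = 109 (Subsidy, non-case), c = 275 (No subsidy, case), d = 1248.
This is a case-control study: participants were sampled on outcome status, so risks in the source population cannot be estimated directly — relative risk is not valid here. The odds ratio is the appropriate measure.
OR = (a·d)/(b·c) = (221 × 1248) / (109 × 275) = 275808 / 29975 = 9.20127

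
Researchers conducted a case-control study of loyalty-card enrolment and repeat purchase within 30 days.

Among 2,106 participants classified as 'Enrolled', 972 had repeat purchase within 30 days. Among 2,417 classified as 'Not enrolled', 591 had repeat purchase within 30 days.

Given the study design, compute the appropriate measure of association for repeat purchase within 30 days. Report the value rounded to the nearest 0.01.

2.65

From the description: a = 972, b = 1134, c = 591, d = 1826.
This is a case-control study: participants were sampled on outcome status, so risks in the source population cannot be estimated directly — relative risk is not valid here. The odds ratio is the appropriate measure.
OR = (a·d)/(b·c) = (972 × 1826) / (1134 × 591) = 1774872 / 670194 = 2.64830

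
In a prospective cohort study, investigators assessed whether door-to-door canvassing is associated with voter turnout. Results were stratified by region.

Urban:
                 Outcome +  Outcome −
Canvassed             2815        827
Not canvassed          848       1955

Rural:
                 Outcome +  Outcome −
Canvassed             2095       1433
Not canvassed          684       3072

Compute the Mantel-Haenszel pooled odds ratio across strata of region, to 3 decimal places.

OR_MH = Σ(aᵢdᵢ/nᵢ) / Σ(bᵢcᵢ/nᵢ), where nᵢ is the stratum total.
Stratum 1 (Urban): n = 6445; a·d/n = 2815·1955/6445 = 853.8906; b·c/n = 827·848/6445 = 108.8124
Stratum 2 (Rural): n = 7284; a·d/n = 2095·3072/7284 = 883.5585; b·c/n = 1433·684/7284 = 134.5651
OR_MH = (853.8906 + 883.5585) / (108.8124 + 134.5651) = 1737.4491 / 243.3775 = 7.13891

7.139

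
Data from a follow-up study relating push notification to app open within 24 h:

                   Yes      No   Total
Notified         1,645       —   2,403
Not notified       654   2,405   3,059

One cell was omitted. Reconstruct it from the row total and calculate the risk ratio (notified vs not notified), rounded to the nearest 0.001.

3.202

The missing cell is in the exposed row: 2403 − 1645 = 758.
So a = 1645, b = 758, c = 654, d = 2405.
RR = [a/(a+b)] / [c/(c+d)] = (1645/2403) / (654/3059) = 0.68456/0.21380 = 3.20194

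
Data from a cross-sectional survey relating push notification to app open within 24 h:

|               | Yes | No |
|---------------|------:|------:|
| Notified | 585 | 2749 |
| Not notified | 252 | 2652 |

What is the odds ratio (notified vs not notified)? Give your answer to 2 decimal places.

2.24

Cells: a = 585, b = 2749, c = 252, d = 2652.
OR = (a·d)/(b·c) = (585 × 2652) / (2749 × 252) = 1551420 / 692748 = 2.23952
The odds of app open within 24 h are about 2.24 times as high in the notified group.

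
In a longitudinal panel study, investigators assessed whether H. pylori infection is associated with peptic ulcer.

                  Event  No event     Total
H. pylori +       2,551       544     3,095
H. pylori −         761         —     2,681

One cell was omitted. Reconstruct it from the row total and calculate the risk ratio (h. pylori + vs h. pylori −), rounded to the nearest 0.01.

The missing cell is in the unexposed row: 2681 − 761 = 1920.
So a = 2551, b = 544, c = 761, d = 1920.
RR = [a/(a+b)] / [c/(c+d)] = (2551/3095) / (761/2681) = 0.82423/0.28385 = 2.90377

2.90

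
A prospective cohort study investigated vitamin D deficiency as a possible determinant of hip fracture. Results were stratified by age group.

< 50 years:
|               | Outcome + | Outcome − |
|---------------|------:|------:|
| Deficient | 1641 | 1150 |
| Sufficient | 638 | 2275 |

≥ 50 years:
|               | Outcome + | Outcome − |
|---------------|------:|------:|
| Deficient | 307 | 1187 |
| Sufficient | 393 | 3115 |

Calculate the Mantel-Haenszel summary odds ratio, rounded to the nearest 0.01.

OR_MH = Σ(aᵢdᵢ/nᵢ) / Σ(bᵢcᵢ/nᵢ), where nᵢ is the stratum total.
Stratum 1 (< 50 years): n = 5704; a·d/n = 1641·2275/5704 = 654.5012; b·c/n = 1150·638/5704 = 128.6290
Stratum 2 (≥ 50 years): n = 5002; a·d/n = 307·3115/5002 = 191.1845; b·c/n = 1187·393/5002 = 93.2609
OR_MH = (654.5012 + 191.1845) / (128.6290 + 93.2609) = 845.6858 / 221.8899 = 3.81128

3.81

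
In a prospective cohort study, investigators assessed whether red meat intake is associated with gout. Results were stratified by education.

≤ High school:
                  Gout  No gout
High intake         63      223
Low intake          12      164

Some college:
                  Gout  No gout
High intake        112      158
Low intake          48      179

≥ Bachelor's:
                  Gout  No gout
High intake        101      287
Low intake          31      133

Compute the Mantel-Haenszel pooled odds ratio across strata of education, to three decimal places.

2.342

OR_MH = Σ(aᵢdᵢ/nᵢ) / Σ(bᵢcᵢ/nᵢ), where nᵢ is the stratum total.
Stratum 1 (≤ High school): n = 462; a·d/n = 63·164/462 = 22.3636; b·c/n = 223·12/462 = 5.7922
Stratum 2 (Some college): n = 497; a·d/n = 112·179/497 = 40.3380; b·c/n = 158·48/497 = 15.2596
Stratum 3 (≥ Bachelor's): n = 552; a·d/n = 101·133/552 = 24.3351; b·c/n = 287·31/552 = 16.1178
OR_MH = (22.3636 + 40.3380 + 24.3351) / (5.7922 + 15.2596 + 16.1178) = 87.0368 / 37.1695 = 2.34162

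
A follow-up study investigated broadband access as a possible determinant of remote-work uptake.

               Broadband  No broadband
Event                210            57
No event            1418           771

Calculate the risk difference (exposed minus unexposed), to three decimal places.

Reading the table with exposure as columns: a = 210 (Broadband, case), b = 1418 (Broadband, non-case), c = 57 (No broadband, case), d = 771.
Risk in exposed = 210/1628 = 0.128993; risk in unexposed = 57/828 = 0.068841.
Risk difference = 0.128993 − 0.068841 = 0.060152

0.060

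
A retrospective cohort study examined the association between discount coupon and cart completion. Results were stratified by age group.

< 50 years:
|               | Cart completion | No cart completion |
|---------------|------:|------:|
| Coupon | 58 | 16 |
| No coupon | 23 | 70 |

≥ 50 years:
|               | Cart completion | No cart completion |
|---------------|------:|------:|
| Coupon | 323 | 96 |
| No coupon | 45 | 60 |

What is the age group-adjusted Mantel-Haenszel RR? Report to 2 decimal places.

2.10

RR_MH = Σ(aᵢ·n₀ᵢ/nᵢ) / Σ(cᵢ·n₁ᵢ/nᵢ), with n₁ᵢ = aᵢ+bᵢ (exposed), n₀ᵢ = cᵢ+dᵢ (unexposed), nᵢ = n₁ᵢ+n₀ᵢ.
Stratum 1 (< 50 years): n₁ = 74, n₀ = 93, n = 167; a·n₀/n = 58·93/167 = 32.2994; c·n₁/n = 23·74/167 = 10.1916
Stratum 2 (≥ 50 years): n₁ = 419, n₀ = 105, n = 524; a·n₀/n = 323·105/524 = 64.7233; c·n₁/n = 45·419/524 = 35.9828
RR_MH = (32.2994 + 64.7233) / (10.1916 + 35.9828) = 97.0227 / 46.1744 = 2.10122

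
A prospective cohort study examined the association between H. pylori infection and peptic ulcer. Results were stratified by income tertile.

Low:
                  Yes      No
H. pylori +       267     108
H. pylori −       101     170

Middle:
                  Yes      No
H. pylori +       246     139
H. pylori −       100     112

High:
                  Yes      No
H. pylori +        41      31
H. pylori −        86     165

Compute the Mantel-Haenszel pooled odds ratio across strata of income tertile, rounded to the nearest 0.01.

2.84

OR_MH = Σ(aᵢdᵢ/nᵢ) / Σ(bᵢcᵢ/nᵢ), where nᵢ is the stratum total.
Stratum 1 (Low): n = 646; a·d/n = 267·170/646 = 70.2632; b·c/n = 108·101/646 = 16.8854
Stratum 2 (Middle): n = 597; a·d/n = 246·112/597 = 46.1508; b·c/n = 139·100/597 = 23.2831
Stratum 3 (High): n = 323; a·d/n = 41·165/323 = 20.9443; b·c/n = 31·86/323 = 8.2539
OR_MH = (70.2632 + 46.1508 + 20.9443) / (16.8854 + 23.2831 + 8.2539) = 137.3582 / 48.4224 = 2.83667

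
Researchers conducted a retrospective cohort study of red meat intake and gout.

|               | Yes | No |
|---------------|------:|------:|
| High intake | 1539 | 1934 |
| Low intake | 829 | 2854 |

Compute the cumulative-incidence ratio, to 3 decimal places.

Cells: a = 1539, b = 1934, c = 829, d = 2854.
Risk in exposed = 1539/3473 = 0.44313; risk in unexposed = 829/3683 = 0.22509.
RR = 0.44313 / 0.22509 = 1.96871
The risk among the exposed is 1.97 times that among the unexposed.

1.969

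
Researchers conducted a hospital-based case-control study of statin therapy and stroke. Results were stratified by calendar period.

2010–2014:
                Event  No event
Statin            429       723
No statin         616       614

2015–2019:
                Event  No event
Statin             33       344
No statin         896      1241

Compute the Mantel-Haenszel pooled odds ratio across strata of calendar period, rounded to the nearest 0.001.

0.410

OR_MH = Σ(aᵢdᵢ/nᵢ) / Σ(bᵢcᵢ/nᵢ), where nᵢ is the stratum total.
Stratum 1 (2010–2014): n = 2382; a·d/n = 429·614/2382 = 110.5819; b·c/n = 723·616/2382 = 186.9723
Stratum 2 (2015–2019): n = 2514; a·d/n = 33·1241/2514 = 16.2900; b·c/n = 344·896/2514 = 122.6030
OR_MH = (110.5819 + 16.2900) / (186.9723 + 122.6030) = 126.8718 / 309.5753 = 0.40983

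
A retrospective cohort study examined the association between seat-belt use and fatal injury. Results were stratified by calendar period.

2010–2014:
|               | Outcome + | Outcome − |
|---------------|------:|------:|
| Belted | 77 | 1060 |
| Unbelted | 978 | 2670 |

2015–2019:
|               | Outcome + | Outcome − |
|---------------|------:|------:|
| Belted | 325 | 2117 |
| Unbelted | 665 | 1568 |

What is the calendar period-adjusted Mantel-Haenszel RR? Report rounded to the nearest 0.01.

RR_MH = Σ(aᵢ·n₀ᵢ/nᵢ) / Σ(cᵢ·n₁ᵢ/nᵢ), with n₁ᵢ = aᵢ+bᵢ (exposed), n₀ᵢ = cᵢ+dᵢ (unexposed), nᵢ = n₁ᵢ+n₀ᵢ.
Stratum 1 (2010–2014): n₁ = 1137, n₀ = 3648, n = 4785; a·n₀/n = 77·3648/4785 = 58.7034; c·n₁/n = 978·1137/4785 = 232.3900
Stratum 2 (2015–2019): n₁ = 2442, n₀ = 2233, n = 4675; a·n₀/n = 325·2233/4675 = 155.2353; c·n₁/n = 665·2442/4675 = 347.3647
RR_MH = (58.7034 + 155.2353) / (232.3900 + 347.3647) = 213.9387 / 579.7547 = 0.36902

0.37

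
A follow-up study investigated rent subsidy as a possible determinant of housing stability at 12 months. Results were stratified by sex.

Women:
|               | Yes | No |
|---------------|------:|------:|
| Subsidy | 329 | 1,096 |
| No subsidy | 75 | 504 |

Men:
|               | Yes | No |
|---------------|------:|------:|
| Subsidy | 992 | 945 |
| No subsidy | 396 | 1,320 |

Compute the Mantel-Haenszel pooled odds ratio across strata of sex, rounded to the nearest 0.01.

3.08

OR_MH = Σ(aᵢdᵢ/nᵢ) / Σ(bᵢcᵢ/nᵢ), where nᵢ is the stratum total.
Stratum 1 (Women): n = 2004; a·d/n = 329·504/2004 = 82.7425; b·c/n = 1096·75/2004 = 41.0180
Stratum 2 (Men): n = 3653; a·d/n = 992·1320/3653 = 358.4561; b·c/n = 945·396/3653 = 102.4418
OR_MH = (82.7425 + 358.4561) / (41.0180 + 102.4418) = 441.1986 / 143.4598 = 3.07542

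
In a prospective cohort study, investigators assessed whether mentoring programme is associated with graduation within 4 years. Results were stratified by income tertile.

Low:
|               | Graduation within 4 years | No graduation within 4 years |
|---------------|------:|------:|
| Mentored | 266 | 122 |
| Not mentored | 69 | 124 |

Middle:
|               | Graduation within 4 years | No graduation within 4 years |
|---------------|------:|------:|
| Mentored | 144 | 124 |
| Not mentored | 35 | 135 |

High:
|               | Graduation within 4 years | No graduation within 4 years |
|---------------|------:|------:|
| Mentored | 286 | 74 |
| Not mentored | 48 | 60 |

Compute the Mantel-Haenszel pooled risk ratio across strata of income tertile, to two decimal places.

RR_MH = Σ(aᵢ·n₀ᵢ/nᵢ) / Σ(cᵢ·n₁ᵢ/nᵢ), with n₁ᵢ = aᵢ+bᵢ (exposed), n₀ᵢ = cᵢ+dᵢ (unexposed), nᵢ = n₁ᵢ+n₀ᵢ.
Stratum 1 (Low): n₁ = 388, n₀ = 193, n = 581; a·n₀/n = 266·193/581 = 88.3614; c·n₁/n = 69·388/581 = 46.0792
Stratum 2 (Middle): n₁ = 268, n₀ = 170, n = 438; a·n₀/n = 144·170/438 = 55.8904; c·n₁/n = 35·268/438 = 21.4155
Stratum 3 (High): n₁ = 360, n₀ = 108, n = 468; a·n₀/n = 286·108/468 = 66.0000; c·n₁/n = 48·360/468 = 36.9231
RR_MH = (88.3614 + 55.8904 + 66.0000) / (46.0792 + 21.4155 + 36.9231) = 210.2519 / 104.4178 = 2.01356

2.01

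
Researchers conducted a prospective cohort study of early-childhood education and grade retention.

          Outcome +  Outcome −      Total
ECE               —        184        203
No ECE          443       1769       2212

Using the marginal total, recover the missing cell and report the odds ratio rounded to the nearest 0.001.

0.412

The missing cell is in the exposed row: 203 − 184 = 19.
So a = 19, b = 184, c = 443, d = 1769.
OR = (a·d)/(b·c) = (19 × 1769) / (184 × 443) = 33611 / 81512 = 0.41234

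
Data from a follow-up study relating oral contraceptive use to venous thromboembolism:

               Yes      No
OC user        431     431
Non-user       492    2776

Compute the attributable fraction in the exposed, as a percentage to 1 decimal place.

69.9

Cells: a = 431, b = 431, c = 492, d = 2776.
Risk in exposed = 431/862 = 0.50000; risk in unexposed = 492/3268 = 0.15055.
RR = 0.50000/0.15055 = 3.32114
AR% = (RR − 1)/RR × 100 = (3.32114 − 1)/3.32114 × 100 = 69.8898%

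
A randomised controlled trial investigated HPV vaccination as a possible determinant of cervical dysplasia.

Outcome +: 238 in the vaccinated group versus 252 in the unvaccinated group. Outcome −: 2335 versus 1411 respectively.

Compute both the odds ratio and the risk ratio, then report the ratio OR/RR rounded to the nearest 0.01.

From the description: a = 238, b = 2335, c = 252, d = 1411.
OR = (238·1411)/(2335·252) = 335818/588420 = 0.57071
Risk in exposed = 238/2573 = 0.09250; risk in unexposed = 252/1663 = 0.15153; RR = 0.61042
OR/RR = 0.57071 / 0.61042 = 0.93495
The outcome is not rare, so the OR lies further from 1 than the RR.

0.93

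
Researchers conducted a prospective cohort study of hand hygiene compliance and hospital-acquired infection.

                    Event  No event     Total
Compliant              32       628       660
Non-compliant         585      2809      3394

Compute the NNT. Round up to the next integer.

Risk in treated group = 32/660 = 0.04848; risk in control = 585/3394 = 0.17236.
Absolute risk reduction = 0.17236 − 0.04848 = 0.12388
NNT = 1 / ARR = 1 / 0.12388 = 8.072 → round up → 9

9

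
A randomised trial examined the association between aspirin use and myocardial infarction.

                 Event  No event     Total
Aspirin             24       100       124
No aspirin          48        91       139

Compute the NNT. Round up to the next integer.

Risk in treated group = 24/124 = 0.19355; risk in control = 48/139 = 0.34532.
Absolute risk reduction = 0.34532 − 0.19355 = 0.15178
NNT = 1 / ARR = 1 / 0.15178 = 6.589 → round up → 7

7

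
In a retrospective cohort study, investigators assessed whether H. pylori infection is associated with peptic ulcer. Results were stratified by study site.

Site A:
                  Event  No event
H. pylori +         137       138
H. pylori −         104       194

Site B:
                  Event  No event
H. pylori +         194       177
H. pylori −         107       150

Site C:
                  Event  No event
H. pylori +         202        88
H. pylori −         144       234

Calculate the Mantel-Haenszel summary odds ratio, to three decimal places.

2.204

OR_MH = Σ(aᵢdᵢ/nᵢ) / Σ(bᵢcᵢ/nᵢ), where nᵢ is the stratum total.
Stratum 1 (Site A): n = 573; a·d/n = 137·194/573 = 46.3839; b·c/n = 138·104/573 = 25.0471
Stratum 2 (Site B): n = 628; a·d/n = 194·150/628 = 46.3376; b·c/n = 177·107/628 = 30.1576
Stratum 3 (Site C): n = 668; a·d/n = 202·234/668 = 70.7605; b·c/n = 88·144/668 = 18.9701
OR_MH = (46.3839 + 46.3376 + 70.7605) / (25.0471 + 30.1576 + 18.9701) = 163.4820 / 74.1748 = 2.20401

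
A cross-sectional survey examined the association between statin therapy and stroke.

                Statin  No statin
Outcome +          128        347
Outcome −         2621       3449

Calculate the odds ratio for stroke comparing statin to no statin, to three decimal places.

0.485

Reading the table with exposure as columns: a = 128 (Statin, case), b = 2621 (Statin, non-case), c = 347 (No statin, case), d = 3449.
OR = (a·d)/(b·c) = (128 × 3449) / (2621 × 347) = 441472 / 909487 = 0.48541
Exposure is associated with lower odds of stroke (OR = 0.49 < 1).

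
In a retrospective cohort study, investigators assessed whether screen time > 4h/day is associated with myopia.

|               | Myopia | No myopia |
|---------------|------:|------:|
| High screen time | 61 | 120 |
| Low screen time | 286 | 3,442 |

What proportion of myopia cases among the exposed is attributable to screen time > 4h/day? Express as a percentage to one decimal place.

Cells: a = 61, b = 120, c = 286, d = 3442.
Risk in exposed = 61/181 = 0.33702; risk in unexposed = 286/3728 = 0.07672.
RR = 0.33702/0.07672 = 4.39300
AR% = (RR − 1)/RR × 100 = (4.39300 − 1)/4.39300 × 100 = 77.2365%

77.2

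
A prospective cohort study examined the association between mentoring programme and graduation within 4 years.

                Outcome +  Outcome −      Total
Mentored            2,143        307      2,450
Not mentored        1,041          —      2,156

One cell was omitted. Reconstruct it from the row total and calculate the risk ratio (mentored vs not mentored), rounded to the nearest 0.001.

1.812

The missing cell is in the unexposed row: 2156 − 1041 = 1115.
So a = 2143, b = 307, c = 1041, d = 1115.
RR = [a/(a+b)] / [c/(c+d)] = (2143/2450) / (1041/2156) = 0.87469/0.48284 = 1.81157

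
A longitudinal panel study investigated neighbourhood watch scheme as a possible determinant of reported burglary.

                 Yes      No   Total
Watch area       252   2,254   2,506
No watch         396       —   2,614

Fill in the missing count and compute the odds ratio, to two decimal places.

The missing cell is in the unexposed row: 2614 − 396 = 2218.
So a = 252, b = 2254, c = 396, d = 2218.
OR = (a·d)/(b·c) = (252 × 2218) / (2254 × 396) = 558936 / 892584 = 0.62620

0.63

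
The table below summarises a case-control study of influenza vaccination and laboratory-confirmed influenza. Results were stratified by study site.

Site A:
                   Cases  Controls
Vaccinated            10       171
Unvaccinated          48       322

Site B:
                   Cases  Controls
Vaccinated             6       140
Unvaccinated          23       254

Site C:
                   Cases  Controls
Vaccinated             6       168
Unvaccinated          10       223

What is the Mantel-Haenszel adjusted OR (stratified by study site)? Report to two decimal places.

0.48

OR_MH = Σ(aᵢdᵢ/nᵢ) / Σ(bᵢcᵢ/nᵢ), where nᵢ is the stratum total.
Stratum 1 (Site A): n = 551; a·d/n = 10·322/551 = 5.8439; b·c/n = 171·48/551 = 14.8966
Stratum 2 (Site B): n = 423; a·d/n = 6·254/423 = 3.6028; b·c/n = 140·23/423 = 7.6123
Stratum 3 (Site C): n = 407; a·d/n = 6·223/407 = 3.2875; b·c/n = 168·10/407 = 4.1278
OR_MH = (5.8439 + 3.6028 + 3.2875) / (14.8966 + 7.6123 + 4.1278) = 12.7342 / 26.6366 = 0.47807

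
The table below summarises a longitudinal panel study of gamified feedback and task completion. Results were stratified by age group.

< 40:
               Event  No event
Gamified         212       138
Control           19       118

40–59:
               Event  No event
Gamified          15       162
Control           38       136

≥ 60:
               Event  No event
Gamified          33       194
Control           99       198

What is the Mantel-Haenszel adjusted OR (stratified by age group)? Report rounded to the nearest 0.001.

1.169

OR_MH = Σ(aᵢdᵢ/nᵢ) / Σ(bᵢcᵢ/nᵢ), where nᵢ is the stratum total.
Stratum 1 (< 40): n = 487; a·d/n = 212·118/487 = 51.3676; b·c/n = 138·19/487 = 5.3840
Stratum 2 (40–59): n = 351; a·d/n = 15·136/351 = 5.8120; b·c/n = 162·38/351 = 17.5385
Stratum 3 (≥ 60): n = 524; a·d/n = 33·198/524 = 12.4695; b·c/n = 194·99/524 = 36.6527
OR_MH = (51.3676 + 5.8120 + 12.4695) / (5.3840 + 17.5385 + 36.6527) = 69.6490 / 59.5751 = 1.16910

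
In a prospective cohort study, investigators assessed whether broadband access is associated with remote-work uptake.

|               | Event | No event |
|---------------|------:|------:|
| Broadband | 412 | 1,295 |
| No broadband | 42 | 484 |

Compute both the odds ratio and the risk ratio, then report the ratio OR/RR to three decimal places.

1.213

Cells: a = 412, b = 1295, c = 42, d = 484.
OR = (412·484)/(1295·42) = 199408/54390 = 3.66626
Risk in exposed = 412/1707 = 0.24136; risk in unexposed = 42/526 = 0.07985; RR = 3.02274
OR/RR = 3.66626 / 3.02274 = 1.21290
The outcome is not rare, so the OR lies further from 1 than the RR.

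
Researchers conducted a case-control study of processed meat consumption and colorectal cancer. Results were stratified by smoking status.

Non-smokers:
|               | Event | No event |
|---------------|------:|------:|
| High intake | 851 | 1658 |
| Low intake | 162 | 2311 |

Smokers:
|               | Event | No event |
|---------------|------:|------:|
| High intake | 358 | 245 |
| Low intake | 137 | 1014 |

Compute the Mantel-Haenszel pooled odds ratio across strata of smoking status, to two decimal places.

OR_MH = Σ(aᵢdᵢ/nᵢ) / Σ(bᵢcᵢ/nᵢ), where nᵢ is the stratum total.
Stratum 1 (Non-smokers): n = 4982; a·d/n = 851·2311/4982 = 394.7533; b·c/n = 1658·162/4982 = 53.9133
Stratum 2 (Smokers): n = 1754; a·d/n = 358·1014/1754 = 206.9624; b·c/n = 245·137/1754 = 19.1363
OR_MH = (394.7533 + 206.9624) / (53.9133 + 19.1363) = 601.7157 / 73.0495 = 8.23709

8.24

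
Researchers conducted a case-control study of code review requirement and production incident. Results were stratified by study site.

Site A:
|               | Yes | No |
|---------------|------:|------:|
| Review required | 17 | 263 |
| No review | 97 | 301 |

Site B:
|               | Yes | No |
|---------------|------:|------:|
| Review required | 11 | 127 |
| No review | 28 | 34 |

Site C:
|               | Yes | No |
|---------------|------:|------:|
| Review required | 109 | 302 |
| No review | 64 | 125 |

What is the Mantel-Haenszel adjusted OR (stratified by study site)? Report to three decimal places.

0.367

OR_MH = Σ(aᵢdᵢ/nᵢ) / Σ(bᵢcᵢ/nᵢ), where nᵢ is the stratum total.
Stratum 1 (Site A): n = 678; a·d/n = 17·301/678 = 7.5472; b·c/n = 263·97/678 = 37.6268
Stratum 2 (Site B): n = 200; a·d/n = 11·34/200 = 1.8700; b·c/n = 127·28/200 = 17.7800
Stratum 3 (Site C): n = 600; a·d/n = 109·125/600 = 22.7083; b·c/n = 302·64/600 = 32.2133
OR_MH = (7.5472 + 1.8700 + 22.7083) / (37.6268 + 17.7800 + 32.2133) = 32.1255 / 87.6202 = 0.36665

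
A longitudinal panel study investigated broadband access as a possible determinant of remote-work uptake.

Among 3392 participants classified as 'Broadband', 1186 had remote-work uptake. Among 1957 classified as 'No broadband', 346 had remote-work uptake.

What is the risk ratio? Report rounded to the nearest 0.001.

From the description: a = 1186, b = 2206, c = 346, d = 1611.
Risk in exposed = 1186/3392 = 0.34965; risk in unexposed = 346/1957 = 0.17680.
RR = 0.34965 / 0.17680 = 1.97762
The risk among the exposed is 1.98 times that among the unexposed.

1.978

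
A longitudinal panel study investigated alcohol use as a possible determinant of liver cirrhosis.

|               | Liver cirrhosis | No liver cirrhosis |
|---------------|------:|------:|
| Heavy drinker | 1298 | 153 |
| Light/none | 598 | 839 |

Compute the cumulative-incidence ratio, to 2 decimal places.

Cells: a = 1298, b = 153, c = 598, d = 839.
Risk in exposed = 1298/1451 = 0.89456; risk in unexposed = 598/1437 = 0.41614.
RR = 0.89456 / 0.41614 = 2.14963
The risk among the exposed is 2.15 times that among the unexposed.

2.15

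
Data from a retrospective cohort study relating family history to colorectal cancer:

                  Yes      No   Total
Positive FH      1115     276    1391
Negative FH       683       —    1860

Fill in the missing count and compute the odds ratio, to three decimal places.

6.962

The missing cell is in the unexposed row: 1860 − 683 = 1177.
So a = 1115, b = 276, c = 683, d = 1177.
OR = (a·d)/(b·c) = (1115 × 1177) / (276 × 683) = 1312355 / 188508 = 6.96180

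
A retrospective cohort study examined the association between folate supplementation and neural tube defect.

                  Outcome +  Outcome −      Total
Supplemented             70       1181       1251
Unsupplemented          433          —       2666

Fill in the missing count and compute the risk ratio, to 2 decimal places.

The missing cell is in the unexposed row: 2666 − 433 = 2233.
So a = 70, b = 1181, c = 433, d = 2233.
RR = [a/(a+b)] / [c/(c+d)] = (70/1251) / (433/2666) = 0.05596/0.16242 = 0.34452

0.34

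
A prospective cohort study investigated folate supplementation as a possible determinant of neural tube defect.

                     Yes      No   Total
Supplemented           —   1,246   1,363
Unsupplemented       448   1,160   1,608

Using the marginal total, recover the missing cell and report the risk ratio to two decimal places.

The missing cell is in the exposed row: 1363 − 1246 = 117.
So a = 117, b = 1246, c = 448, d = 1160.
RR = [a/(a+b)] / [c/(c+d)] = (117/1363) / (448/1608) = 0.08584/0.27861 = 0.30810

0.31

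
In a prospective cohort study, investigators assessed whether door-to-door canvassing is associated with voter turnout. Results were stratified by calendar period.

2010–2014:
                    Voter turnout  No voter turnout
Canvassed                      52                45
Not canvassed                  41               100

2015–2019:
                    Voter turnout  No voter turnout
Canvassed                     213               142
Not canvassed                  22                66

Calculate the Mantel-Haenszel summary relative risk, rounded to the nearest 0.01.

2.13

RR_MH = Σ(aᵢ·n₀ᵢ/nᵢ) / Σ(cᵢ·n₁ᵢ/nᵢ), with n₁ᵢ = aᵢ+bᵢ (exposed), n₀ᵢ = cᵢ+dᵢ (unexposed), nᵢ = n₁ᵢ+n₀ᵢ.
Stratum 1 (2010–2014): n₁ = 97, n₀ = 141, n = 238; a·n₀/n = 52·141/238 = 30.8067; c·n₁/n = 41·97/238 = 16.7101
Stratum 2 (2015–2019): n₁ = 355, n₀ = 88, n = 443; a·n₀/n = 213·88/443 = 42.3115; c·n₁/n = 22·355/443 = 17.6298
RR_MH = (30.8067 + 42.3115) / (16.7101 + 17.6298) = 73.1182 / 34.3399 = 2.12925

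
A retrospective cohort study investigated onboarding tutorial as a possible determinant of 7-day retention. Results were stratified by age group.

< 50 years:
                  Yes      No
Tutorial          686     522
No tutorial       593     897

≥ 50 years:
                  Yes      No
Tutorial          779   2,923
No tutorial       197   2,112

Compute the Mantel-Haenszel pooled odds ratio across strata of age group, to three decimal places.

OR_MH = Σ(aᵢdᵢ/nᵢ) / Σ(bᵢcᵢ/nᵢ), where nᵢ is the stratum total.
Stratum 1 (< 50 years): n = 2698; a·d/n = 686·897/2698 = 228.0734; b·c/n = 522·593/2698 = 114.7317
Stratum 2 (≥ 50 years): n = 6011; a·d/n = 779·2112/6011 = 273.7062; b·c/n = 2923·197/6011 = 95.7962
OR_MH = (228.0734 + 273.7062) / (114.7317 + 95.7962) = 501.7796 / 210.5279 = 2.38344

2.383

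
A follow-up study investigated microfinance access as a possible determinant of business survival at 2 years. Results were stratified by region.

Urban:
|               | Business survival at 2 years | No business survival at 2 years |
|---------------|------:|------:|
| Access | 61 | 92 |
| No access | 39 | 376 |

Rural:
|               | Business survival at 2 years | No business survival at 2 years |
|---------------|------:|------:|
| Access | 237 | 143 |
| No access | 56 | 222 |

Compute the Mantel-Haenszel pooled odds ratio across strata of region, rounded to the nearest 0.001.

6.509

OR_MH = Σ(aᵢdᵢ/nᵢ) / Σ(bᵢcᵢ/nᵢ), where nᵢ is the stratum total.
Stratum 1 (Urban): n = 568; a·d/n = 61·376/568 = 40.3803; b·c/n = 92·39/568 = 6.3169
Stratum 2 (Rural): n = 658; a·d/n = 237·222/658 = 79.9605; b·c/n = 143·56/658 = 12.1702
OR_MH = (40.3803 + 79.9605) / (6.3169 + 12.1702) = 120.3408 / 18.4871 = 6.50944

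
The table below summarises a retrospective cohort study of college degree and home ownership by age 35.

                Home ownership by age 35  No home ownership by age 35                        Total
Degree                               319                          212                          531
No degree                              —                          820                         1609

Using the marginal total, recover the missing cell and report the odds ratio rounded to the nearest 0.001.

1.564

The missing cell is in the unexposed row: 1609 − 820 = 789.
So a = 319, b = 212, c = 789, d = 820.
OR = (a·d)/(b·c) = (319 × 820) / (212 × 789) = 261580 / 167268 = 1.56384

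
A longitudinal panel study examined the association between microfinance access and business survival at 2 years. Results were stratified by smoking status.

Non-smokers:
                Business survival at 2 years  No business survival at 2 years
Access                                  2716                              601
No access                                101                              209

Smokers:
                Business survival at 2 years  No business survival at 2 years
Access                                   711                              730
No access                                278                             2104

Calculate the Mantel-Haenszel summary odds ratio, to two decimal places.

7.85

OR_MH = Σ(aᵢdᵢ/nᵢ) / Σ(bᵢcᵢ/nᵢ), where nᵢ is the stratum total.
Stratum 1 (Non-smokers): n = 3627; a·d/n = 2716·209/3627 = 156.5051; b·c/n = 601·101/3627 = 16.7359
Stratum 2 (Smokers): n = 3823; a·d/n = 711·2104/3823 = 391.3011; b·c/n = 730·278/3823 = 53.0840
OR_MH = (156.5051 + 391.3011) / (16.7359 + 53.0840) = 547.8062 / 69.8198 = 7.84600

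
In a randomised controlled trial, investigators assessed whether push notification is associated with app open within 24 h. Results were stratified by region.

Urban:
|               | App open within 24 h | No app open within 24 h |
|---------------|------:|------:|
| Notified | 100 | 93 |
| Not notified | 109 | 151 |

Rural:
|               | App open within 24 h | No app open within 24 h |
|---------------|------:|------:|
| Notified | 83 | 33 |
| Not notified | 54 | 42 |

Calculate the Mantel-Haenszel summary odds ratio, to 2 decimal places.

1.62

OR_MH = Σ(aᵢdᵢ/nᵢ) / Σ(bᵢcᵢ/nᵢ), where nᵢ is the stratum total.
Stratum 1 (Urban): n = 453; a·d/n = 100·151/453 = 33.3333; b·c/n = 93·109/453 = 22.3775
Stratum 2 (Rural): n = 212; a·d/n = 83·42/212 = 16.4434; b·c/n = 33·54/212 = 8.4057
OR_MH = (33.3333 + 16.4434) / (22.3775 + 8.4057) = 49.7767 / 30.7831 = 1.61701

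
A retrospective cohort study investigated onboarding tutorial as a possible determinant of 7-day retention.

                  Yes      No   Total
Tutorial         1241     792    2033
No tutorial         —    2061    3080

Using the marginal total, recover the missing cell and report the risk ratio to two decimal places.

The missing cell is in the unexposed row: 3080 − 2061 = 1019.
So a = 1241, b = 792, c = 1019, d = 2061.
RR = [a/(a+b)] / [c/(c+d)] = (1241/2033) / (1019/3080) = 0.61043/0.33084 = 1.84506

1.85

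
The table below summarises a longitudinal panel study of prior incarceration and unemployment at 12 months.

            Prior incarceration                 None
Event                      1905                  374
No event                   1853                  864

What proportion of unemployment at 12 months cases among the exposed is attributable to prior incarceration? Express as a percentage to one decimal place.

40.4

Reading the table with exposure as columns: a = 1905 (Prior incarceration, case), b = 1853 (Prior incarceration, non-case), c = 374 (None, case), d = 864.
Risk in exposed = 1905/3758 = 0.50692; risk in unexposed = 374/1238 = 0.30210.
RR = 0.50692/0.30210 = 1.67798
AR% = (RR − 1)/RR × 100 = (1.67798 − 1)/1.67798 × 100 = 40.4046%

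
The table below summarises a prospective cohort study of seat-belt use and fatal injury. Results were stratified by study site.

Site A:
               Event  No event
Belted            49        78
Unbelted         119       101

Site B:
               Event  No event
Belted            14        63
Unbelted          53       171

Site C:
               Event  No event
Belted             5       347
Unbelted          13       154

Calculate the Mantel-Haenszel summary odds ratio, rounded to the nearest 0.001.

0.509

OR_MH = Σ(aᵢdᵢ/nᵢ) / Σ(bᵢcᵢ/nᵢ), where nᵢ is the stratum total.
Stratum 1 (Site A): n = 347; a·d/n = 49·101/347 = 14.2622; b·c/n = 78·119/347 = 26.7493
Stratum 2 (Site B): n = 301; a·d/n = 14·171/301 = 7.9535; b·c/n = 63·53/301 = 11.0930
Stratum 3 (Site C): n = 519; a·d/n = 5·154/519 = 1.4836; b·c/n = 347·13/519 = 8.6917
OR_MH = (14.2622 + 7.9535 + 1.4836) / (26.7493 + 11.0930 + 8.6917) = 23.6994 / 46.5340 = 0.50929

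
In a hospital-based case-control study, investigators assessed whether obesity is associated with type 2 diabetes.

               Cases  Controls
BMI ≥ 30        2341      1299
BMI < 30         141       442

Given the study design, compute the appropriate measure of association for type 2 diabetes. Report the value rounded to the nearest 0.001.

5.649

Cells: a = 2341, b = 1299, c = 141, d = 442.
This is a hospital-based case-control study: participants were sampled on outcome status, so risks in the source population cannot be estimated directly — relative risk is not valid here. The odds ratio is the appropriate measure.
OR = (a·d)/(b·c) = (2341 × 442) / (1299 × 141) = 1034722 / 183159 = 5.64931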